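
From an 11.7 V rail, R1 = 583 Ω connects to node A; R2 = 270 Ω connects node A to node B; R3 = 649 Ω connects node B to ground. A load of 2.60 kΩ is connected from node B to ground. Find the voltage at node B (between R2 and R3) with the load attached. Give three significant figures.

V ≈ 4.43 V

At node B, R3 is in parallel with the load: R3‖R_L = 519.4 Ω.
Below node A the resistance is R2 + (R3‖R_L) = 789.4 Ω, so V_A = 11.7 × 789.4/1372 = 6.730 V.
Then V_B = V_A × (R3‖R_L)/(R2 + R3‖R_L) = 6.730 × 519.4/789.4 = 4.43 V.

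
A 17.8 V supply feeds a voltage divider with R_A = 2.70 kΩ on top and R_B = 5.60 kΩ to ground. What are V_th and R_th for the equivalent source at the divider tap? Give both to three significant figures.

V_th is the open-circuit tap voltage: 17.8 × 5.60/(2.70 + 5.60) = 12.0 V.
With the supply zeroed, R_A and R_B appear in parallel from the tap: R_th = R_A‖R_B = (2.70 × 5.60)/8.300 = 1.82 kΩ.

V_th = 12.0 V, R_th = 1.82 kΩ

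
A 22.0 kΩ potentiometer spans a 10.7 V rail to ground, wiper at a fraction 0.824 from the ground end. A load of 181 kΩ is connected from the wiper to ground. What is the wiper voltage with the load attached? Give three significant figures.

V ≈ 8.66 V

The wiper splits the pot into (1−α)R = 3.872 kΩ above and αR = 18.13 kΩ below.
Lower section ‖ load = 16.48 kΩ.
V_wiper = 10.7 × 16.48/(3.872 + 16.48) = 8.66 V.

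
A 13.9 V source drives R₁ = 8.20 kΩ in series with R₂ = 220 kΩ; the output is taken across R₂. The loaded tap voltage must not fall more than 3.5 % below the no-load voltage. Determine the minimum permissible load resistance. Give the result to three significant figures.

R_L(min) ≈ 218 kΩ

Output resistance R_th = R₁‖R₂ = (8.20 × 220)/228.2 = 7.905 kΩ.
The fractional drop is R_th/(R_th + R_L); requiring this ≤ 0.0350 gives R_L ≥ R_th(1/0.0350 − 1) = 7.905 × 27.57 = 218 kΩ.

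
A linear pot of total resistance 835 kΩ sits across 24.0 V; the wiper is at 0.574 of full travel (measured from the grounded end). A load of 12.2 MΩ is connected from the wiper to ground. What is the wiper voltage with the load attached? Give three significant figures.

The wiper splits the pot into (1−α)R = 355.7 kΩ above and αR = 479.3 kΩ below.
Lower section ‖ load = 461.2 kΩ.
V_wiper = 24.0 × 461.2/(355.7 + 461.2) = 13.5 V.

V ≈ 13.5 V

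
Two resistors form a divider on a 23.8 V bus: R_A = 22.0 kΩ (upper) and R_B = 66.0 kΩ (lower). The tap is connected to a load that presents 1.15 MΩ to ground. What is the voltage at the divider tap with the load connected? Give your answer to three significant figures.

V_out ≈ 17.6 V

The load sits in parallel with R_B: R_B‖R_L = (66.0 × 1150) / (66.0 + 1150) = 62.42 kΩ.
V_out = 23.8 × 62.42 / (22.0 + 62.42) = 23.8 × 62.42/84.42 = 17.6 V.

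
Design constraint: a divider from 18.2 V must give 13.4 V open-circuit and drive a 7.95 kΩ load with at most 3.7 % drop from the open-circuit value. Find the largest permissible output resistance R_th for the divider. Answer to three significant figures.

Loading drop = R_th/(R_th + R_L) ≤ 0.0370, so R_th ≤ R_L · ε/(1−ε) = 7.95 kΩ × 0.0370/0.9630 = 305 Ω.

R_th ≤ 305 Ω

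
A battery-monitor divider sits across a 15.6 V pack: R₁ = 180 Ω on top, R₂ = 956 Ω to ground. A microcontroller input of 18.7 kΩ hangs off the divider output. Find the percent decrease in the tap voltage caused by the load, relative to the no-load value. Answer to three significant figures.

0.804 %

The divider's output (Thévenin) resistance is R₁‖R₂ = 151.5 Ω.
Fractional drop under load = R_th/(R_th + R_L) = 151.5 / (151.5 + 18700) = 0.008035.
So the output falls by 0.804 %.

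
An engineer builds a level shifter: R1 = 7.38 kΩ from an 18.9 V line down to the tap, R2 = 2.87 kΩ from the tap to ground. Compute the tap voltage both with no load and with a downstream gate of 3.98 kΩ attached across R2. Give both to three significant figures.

Unloaded: 5.29 V; loaded: 3.48 V

Open-circuit: V = 18.9 × 2.87/(7.38 + 2.87) = 5.29 V.
With the load, R2 becomes R2‖R_L = 1.668 kΩ, so V = 18.9 × 1.668/9.048 = 3.48 V.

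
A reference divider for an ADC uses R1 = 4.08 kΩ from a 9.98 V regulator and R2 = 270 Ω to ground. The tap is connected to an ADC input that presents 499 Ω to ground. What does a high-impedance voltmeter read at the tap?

V_out ≈ 0.411 V

The load sits in parallel with R2: R2‖R_L = (270 × 499) / (270 + 499) = 175.2 Ω.
V_out = 9.98 × 175.2 / (4080 + 175.2) = 9.98 × 175.2/4255 = 0.411 V.
(Unloaded it would have been 0.619 V.)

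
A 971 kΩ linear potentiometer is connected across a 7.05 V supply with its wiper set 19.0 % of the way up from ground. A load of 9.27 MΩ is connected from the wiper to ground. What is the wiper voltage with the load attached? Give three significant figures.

V ≈ 1.32 V

The wiper splits the pot into (1−α)R = 786.5 kΩ above and αR = 184.5 kΩ below.
Lower section ‖ load = 180.9 kΩ.
V_wiper = 7.05 × 180.9/(786.5 + 180.9) = 1.32 V.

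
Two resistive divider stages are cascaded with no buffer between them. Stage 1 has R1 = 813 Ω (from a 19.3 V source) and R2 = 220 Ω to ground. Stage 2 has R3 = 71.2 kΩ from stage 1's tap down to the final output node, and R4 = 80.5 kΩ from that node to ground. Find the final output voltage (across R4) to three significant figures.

Stage 2 presents R3+R4 = 151700 Ω as a load on stage 1's tap.
Stage 1's lower leg becomes R2‖(R3+R4) = 219.7 Ω, so V_mid = 19.3 × 219.7/1033 = 4.106 V.
Stage 2 is itself unloaded: V_out = V_mid × R4/(R3+R4) = 4.106 × 80500/151700 = 2.18 V.

V_out ≈ 2.18 V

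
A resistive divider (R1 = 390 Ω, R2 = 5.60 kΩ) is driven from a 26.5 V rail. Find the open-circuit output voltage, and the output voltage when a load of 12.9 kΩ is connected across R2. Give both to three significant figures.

Unloaded: 24.8 V; loaded: 24.1 V

Open-circuit: V = 26.5 × 5600/(390 + 5600) = 24.8 V.
With the load, R2 becomes R2‖R_L = 3905 Ω, so V = 26.5 × 3905/4295 = 24.1 V.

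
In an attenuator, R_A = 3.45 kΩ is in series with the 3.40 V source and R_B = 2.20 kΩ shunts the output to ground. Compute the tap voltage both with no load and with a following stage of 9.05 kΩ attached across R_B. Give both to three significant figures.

Open-circuit: V = 3.40 × 2.20/(3.45 + 2.20) = 1.32 V.
With the load, R_B becomes R_B‖R_L = 1.770 kΩ, so V = 3.40 × 1.770/5.220 = 1.15 V.

Unloaded: 1.32 V; loaded: 1.15 V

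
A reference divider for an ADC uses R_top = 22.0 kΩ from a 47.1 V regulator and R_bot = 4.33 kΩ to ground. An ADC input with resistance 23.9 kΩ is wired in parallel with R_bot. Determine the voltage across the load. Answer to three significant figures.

V_out ≈ 6.73 V

The load sits in parallel with R_bot: R_bot‖R_L = (4.33 × 23.9) / (4.33 + 23.9) = 3.666 kΩ.
V_out = 47.1 × 3.666 / (22.0 + 3.666) = 47.1 × 3.666/25.67 = 6.73 V.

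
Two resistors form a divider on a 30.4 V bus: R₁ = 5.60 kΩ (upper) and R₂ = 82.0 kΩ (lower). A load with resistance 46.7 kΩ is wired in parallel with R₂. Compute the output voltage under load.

V_out ≈ 25.6 V

The load sits in parallel with R₂: R₂‖R_L = (82.0 × 46.7) / (82.0 + 46.7) = 29.75 kΩ.
V_out = 30.4 × 29.75 / (5.60 + 29.75) = 30.4 × 29.75/35.35 = 25.6 V.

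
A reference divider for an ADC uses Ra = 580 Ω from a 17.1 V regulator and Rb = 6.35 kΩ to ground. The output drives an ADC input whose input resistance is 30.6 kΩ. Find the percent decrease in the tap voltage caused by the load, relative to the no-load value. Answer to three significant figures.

1.71 %

The divider's output (Thévenin) resistance is Ra‖Rb = 531.5 Ω.
Fractional drop under load = R_th/(R_th + R_L) = 531.5 / (531.5 + 30600) = 0.01707.
So the output falls by 1.71 %.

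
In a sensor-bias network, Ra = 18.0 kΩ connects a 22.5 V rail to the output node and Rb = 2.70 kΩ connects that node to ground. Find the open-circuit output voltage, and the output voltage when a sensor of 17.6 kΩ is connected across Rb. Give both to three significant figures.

Unloaded: 2.93 V; loaded: 2.59 V

Open-circuit: V = 22.5 × 2.70/(18.0 + 2.70) = 2.93 V.
With the load, Rb becomes Rb‖R_L = 2.341 kΩ, so V = 22.5 × 2.341/20.34 = 2.59 V.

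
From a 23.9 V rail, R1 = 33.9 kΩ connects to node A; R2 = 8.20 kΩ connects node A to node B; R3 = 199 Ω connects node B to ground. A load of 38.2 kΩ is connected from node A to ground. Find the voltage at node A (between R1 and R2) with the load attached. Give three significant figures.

Below node A the series string R2+R3 = 8399 Ω sits in parallel with the 38200 Ω load: 6885 Ω.
V_A = 23.9 × 6885/(33900 + 6885) = 4.03 V.

V ≈ 4.03 V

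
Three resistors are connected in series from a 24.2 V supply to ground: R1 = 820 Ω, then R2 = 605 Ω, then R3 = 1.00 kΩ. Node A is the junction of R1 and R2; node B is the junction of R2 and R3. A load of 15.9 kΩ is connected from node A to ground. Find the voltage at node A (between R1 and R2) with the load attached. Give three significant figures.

Below node A the series string R2+R3 = 1605 Ω sits in parallel with the 15900 Ω load: 1458 Ω.
V_A = 24.2 × 1458/(820 + 1458) = 15.5 V.

V ≈ 15.5 V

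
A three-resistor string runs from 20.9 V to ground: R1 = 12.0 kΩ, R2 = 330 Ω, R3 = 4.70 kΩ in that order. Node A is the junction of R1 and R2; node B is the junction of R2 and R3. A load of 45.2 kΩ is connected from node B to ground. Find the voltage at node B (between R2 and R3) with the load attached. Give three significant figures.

V ≈ 5.36 V

At node B, R3 is in parallel with the load: R3‖R_L = 4257 Ω.
Below node A the resistance is R2 + (R3‖R_L) = 4587 Ω, so V_A = 20.9 × 4587/16590 = 5.780 V.
Then V_B = V_A × (R3‖R_L)/(R2 + R3‖R_L) = 5.780 × 4257/4587 = 5.36 V.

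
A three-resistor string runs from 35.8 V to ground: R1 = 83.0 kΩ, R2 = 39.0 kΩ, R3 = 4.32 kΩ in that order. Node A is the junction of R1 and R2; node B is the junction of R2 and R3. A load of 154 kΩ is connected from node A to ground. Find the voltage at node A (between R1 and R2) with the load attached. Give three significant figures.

V ≈ 10.4 V

Below node A the series string R2+R3 = 43.32 kΩ sits in parallel with the 154 kΩ load: 33.81 kΩ.
V_A = 35.8 × 33.81/(83.0 + 33.81) = 10.4 V.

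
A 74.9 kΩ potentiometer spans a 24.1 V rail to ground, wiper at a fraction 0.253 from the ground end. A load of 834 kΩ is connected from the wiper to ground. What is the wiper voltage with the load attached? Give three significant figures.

V ≈ 6.00 V

The wiper splits the pot into (1−α)R = 55.95 kΩ above and αR = 18.95 kΩ below.
Lower section ‖ load = 18.53 kΩ.
V_wiper = 24.1 × 18.53/(55.95 + 18.53) = 6.00 V.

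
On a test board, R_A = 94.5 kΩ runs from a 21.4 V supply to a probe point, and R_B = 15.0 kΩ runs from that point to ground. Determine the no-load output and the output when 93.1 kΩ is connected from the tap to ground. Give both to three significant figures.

Open-circuit: V = 21.4 × 15.0/(94.5 + 15.0) = 2.93 V.
With the load, R_B becomes R_B‖R_L = 12.92 kΩ, so V = 21.4 × 12.92/107.4 = 2.57 V.

Unloaded: 2.93 V; loaded: 2.57 V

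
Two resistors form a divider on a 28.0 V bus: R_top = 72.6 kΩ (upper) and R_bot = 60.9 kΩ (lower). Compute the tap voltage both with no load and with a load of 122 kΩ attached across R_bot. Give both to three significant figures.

Open-circuit: V = 28.0 × 60.9/(72.6 + 60.9) = 12.8 V.
With the load, R_bot becomes R_bot‖R_L = 40.62 kΩ, so V = 28.0 × 40.62/113.2 = 10.0 V.

Unloaded: 12.8 V; loaded: 10.0 V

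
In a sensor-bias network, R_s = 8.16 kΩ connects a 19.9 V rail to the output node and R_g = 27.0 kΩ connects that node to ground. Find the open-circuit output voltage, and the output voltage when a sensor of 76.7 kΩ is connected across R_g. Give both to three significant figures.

Unloaded: 15.3 V; loaded: 14.1 V

Open-circuit: V = 19.9 × 27.0/(8.16 + 27.0) = 15.3 V.
With the load, R_g becomes R_g‖R_L = 19.97 kΩ, so V = 19.9 × 19.97/28.13 = 14.1 V.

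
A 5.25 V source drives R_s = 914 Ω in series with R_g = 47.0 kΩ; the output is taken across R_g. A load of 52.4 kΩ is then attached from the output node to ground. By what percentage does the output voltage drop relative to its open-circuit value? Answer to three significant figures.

The divider's output (Thévenin) resistance is R_s‖R_g = 896.6 Ω.
Fractional drop under load = R_th/(R_th + R_L) = 896.6 / (896.6 + 52400) = 0.01682.
So the output falls by 1.68 %.

1.68 %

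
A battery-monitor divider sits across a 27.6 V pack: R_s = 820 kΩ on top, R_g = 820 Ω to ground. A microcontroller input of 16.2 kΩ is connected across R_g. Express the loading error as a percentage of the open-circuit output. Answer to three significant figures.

4.81 %

The divider's output (Thévenin) resistance is R_s‖R_g = 819.2 Ω.
Fractional drop under load = R_th/(R_th + R_L) = 819.2 / (819.2 + 16200) = 0.04813.
So the output falls by 4.81 %.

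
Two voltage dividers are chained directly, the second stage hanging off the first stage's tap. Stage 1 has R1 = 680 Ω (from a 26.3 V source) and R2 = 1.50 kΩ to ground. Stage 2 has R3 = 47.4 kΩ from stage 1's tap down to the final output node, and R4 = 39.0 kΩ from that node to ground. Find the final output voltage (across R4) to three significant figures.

Stage 2 presents R3+R4 = 86400 Ω as a load on stage 1's tap.
Stage 1's lower leg becomes R2‖(R3+R4) = 1474 Ω, so V_mid = 26.3 × 1474/2154 = 18.00 V.
Stage 2 is itself unloaded: V_out = V_mid × R4/(R3+R4) = 18.00 × 39000/86400 = 8.12 V.

V_out ≈ 8.12 V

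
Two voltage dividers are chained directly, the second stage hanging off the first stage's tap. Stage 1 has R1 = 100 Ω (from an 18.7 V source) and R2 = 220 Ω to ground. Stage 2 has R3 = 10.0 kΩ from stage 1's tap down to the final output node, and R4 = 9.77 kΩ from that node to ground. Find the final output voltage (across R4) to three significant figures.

V_out ≈ 6.33 V

Stage 2 presents R3+R4 = 19770 Ω as a load on stage 1's tap.
Stage 1's lower leg becomes R2‖(R3+R4) = 217.6 Ω, so V_mid = 18.7 × 217.6/317.6 = 12.81 V.
Stage 2 is itself unloaded: V_out = V_mid × R4/(R3+R4) = 12.81 × 9770/19770 = 6.33 V.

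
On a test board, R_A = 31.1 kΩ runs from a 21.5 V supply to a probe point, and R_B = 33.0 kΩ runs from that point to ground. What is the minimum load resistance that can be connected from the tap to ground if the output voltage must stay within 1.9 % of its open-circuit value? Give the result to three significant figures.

Output resistance R_th = R_A‖R_B = (31.1 × 33.0)/64.10 = 16.01 kΩ.
The fractional drop is R_th/(R_th + R_L); requiring this ≤ 0.0190 gives R_L ≥ R_th(1/0.0190 − 1) = 16.01 × 51.63 = 827 kΩ.

R_L(min) ≈ 827 kΩ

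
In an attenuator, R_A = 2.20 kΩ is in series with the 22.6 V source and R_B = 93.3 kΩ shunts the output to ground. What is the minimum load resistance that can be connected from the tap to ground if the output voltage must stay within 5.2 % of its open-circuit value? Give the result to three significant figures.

R_L(min) ≈ 39.2 kΩ

Output resistance R_th = R_A‖R_B = (2.20 × 93.3)/95.50 = 2.149 kΩ.
The fractional drop is R_th/(R_th + R_L); requiring this ≤ 0.0520 gives R_L ≥ R_th(1/0.0520 − 1) = 2.149 × 18.23 = 39.2 kΩ.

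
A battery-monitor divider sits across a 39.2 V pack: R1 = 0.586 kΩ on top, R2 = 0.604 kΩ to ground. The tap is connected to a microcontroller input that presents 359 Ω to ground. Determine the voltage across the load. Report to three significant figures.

The load sits in parallel with R2: R2‖R_L = (604 × 359) / (604 + 359) = 225.2 Ω.
V_out = 39.2 × 225.2 / (586 + 225.2) = 39.2 × 225.2/811.2 = 10.9 V.

V_out ≈ 10.9 V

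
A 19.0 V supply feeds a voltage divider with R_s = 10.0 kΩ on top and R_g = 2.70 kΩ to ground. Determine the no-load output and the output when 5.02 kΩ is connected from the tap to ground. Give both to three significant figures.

Unloaded: 4.04 V; loaded: 2.84 V

Open-circuit: V = 19.0 × 2.70/(10.0 + 2.70) = 4.04 V.
With the load, R_g becomes R_g‖R_L = 1.756 kΩ, so V = 19.0 × 1.756/11.76 = 2.84 V.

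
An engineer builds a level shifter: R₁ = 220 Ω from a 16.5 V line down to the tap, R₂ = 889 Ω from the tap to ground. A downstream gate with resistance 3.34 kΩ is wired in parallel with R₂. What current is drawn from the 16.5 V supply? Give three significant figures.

I ≈ 17.9 mA

R₂‖R_L = 702.1 Ω, so the source sees R₁ + R₂‖R_L = 922.1 Ω.
I = 16.5 V / 922.1 Ω = 17.9 mA.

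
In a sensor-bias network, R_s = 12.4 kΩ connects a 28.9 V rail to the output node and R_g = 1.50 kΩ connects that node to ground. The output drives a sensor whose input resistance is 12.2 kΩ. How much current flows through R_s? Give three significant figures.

I ≈ 2.10 mA

R_g‖R_L = 1.336 kΩ, so the source sees R_s + R_g‖R_L = 13.74 kΩ.
I = 28.9 V / 13.74 kΩ = 2.10 mA.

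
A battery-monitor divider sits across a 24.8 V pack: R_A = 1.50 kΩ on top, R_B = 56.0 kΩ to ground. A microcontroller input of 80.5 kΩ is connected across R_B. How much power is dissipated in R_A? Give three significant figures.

Total resistance from the source is R_A + (R_B‖R_L) = 34.53 kΩ, so I = 24.8/34.53 kΩ = 0.7183 mA.
P = I²·R_A = (0.7183 mA)² × 1.50 kΩ = 0.774 mW.

P ≈ 0.774 mW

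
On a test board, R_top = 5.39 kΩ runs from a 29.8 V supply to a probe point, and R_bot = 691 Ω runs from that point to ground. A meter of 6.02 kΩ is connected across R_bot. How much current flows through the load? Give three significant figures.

I_L ≈ 0.511 mA

R_bot‖R_L = 619.9 Ω; V_out = 29.8 × 619.9/6010 = 3.074 V.
I_L = V_out / R_L = 3.074 / 6.02 kΩ = 0.511 mA.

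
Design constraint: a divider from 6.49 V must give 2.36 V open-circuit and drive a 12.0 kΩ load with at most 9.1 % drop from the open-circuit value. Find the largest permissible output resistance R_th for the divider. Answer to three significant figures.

Loading drop = R_th/(R_th + R_L) ≤ 0.0910, so R_th ≤ R_L · ε/(1−ε) = 12.0 kΩ × 0.0910/0.9090 = 1.20 kΩ.

R_th ≤ 1.20 kΩ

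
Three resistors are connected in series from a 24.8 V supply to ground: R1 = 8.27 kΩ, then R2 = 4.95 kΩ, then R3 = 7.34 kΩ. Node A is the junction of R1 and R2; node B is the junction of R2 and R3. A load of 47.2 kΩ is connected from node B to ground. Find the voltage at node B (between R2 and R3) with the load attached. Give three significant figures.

V ≈ 8.05 V

At node B, R3 is in parallel with the load: R3‖R_L = 6.352 kΩ.
Below node A the resistance is R2 + (R3‖R_L) = 11.30 kΩ, so V_A = 24.8 × 11.30/19.57 = 14.32 V.
Then V_B = V_A × (R3‖R_L)/(R2 + R3‖R_L) = 14.32 × 6.352/11.30 = 8.05 V.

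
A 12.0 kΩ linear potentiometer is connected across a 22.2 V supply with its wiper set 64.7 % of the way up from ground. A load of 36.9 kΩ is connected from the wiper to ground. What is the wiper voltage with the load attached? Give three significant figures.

V ≈ 13.4 V

The wiper splits the pot into (1−α)R = 4.236 kΩ above and αR = 7.764 kΩ below.
Lower section ‖ load = 6.414 kΩ.
V_wiper = 22.2 × 6.414/(4.236 + 6.414) = 13.4 V.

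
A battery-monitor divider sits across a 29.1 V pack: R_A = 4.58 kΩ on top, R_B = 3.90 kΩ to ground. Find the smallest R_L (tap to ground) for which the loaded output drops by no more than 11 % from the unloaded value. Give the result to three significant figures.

R_L(min) ≈ 17.0 kΩ

Output resistance R_th = R_A‖R_B = (4.58 × 3.90)/8.480 = 2.106 kΩ.
The fractional drop is R_th/(R_th + R_L); requiring this ≤ 0.110 gives R_L ≥ R_th(1/0.110 − 1) = 2.106 × 8.091 = 17.0 kΩ.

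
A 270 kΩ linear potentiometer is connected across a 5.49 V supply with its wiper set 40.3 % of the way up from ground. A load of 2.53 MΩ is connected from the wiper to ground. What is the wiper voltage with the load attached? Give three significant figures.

The wiper splits the pot into (1−α)R = 161.2 kΩ above and αR = 108.8 kΩ below.
Lower section ‖ load = 104.3 kΩ.
V_wiper = 5.49 × 104.3/(161.2 + 104.3) = 2.16 V.

V ≈ 2.16 V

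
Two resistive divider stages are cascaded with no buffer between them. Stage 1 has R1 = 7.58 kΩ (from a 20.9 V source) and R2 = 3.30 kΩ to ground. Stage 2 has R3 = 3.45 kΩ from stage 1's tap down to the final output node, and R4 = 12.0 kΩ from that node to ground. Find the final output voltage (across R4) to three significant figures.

V_out ≈ 4.29 V

Stage 2 presents R3+R4 = 15.45 kΩ as a load on stage 1's tap.
Stage 1's lower leg becomes R2‖(R3+R4) = 2.719 kΩ, so V_mid = 20.9 × 2.719/10.30 = 5.518 V.
Stage 2 is itself unloaded: V_out = V_mid × R4/(R3+R4) = 5.518 × 12.0/15.45 = 4.29 V.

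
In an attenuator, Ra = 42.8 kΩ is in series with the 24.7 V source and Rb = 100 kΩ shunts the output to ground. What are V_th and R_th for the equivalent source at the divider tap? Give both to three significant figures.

V_th = 17.3 V, R_th = 30.0 kΩ

V_th is the open-circuit tap voltage: 24.7 × 100/(42.8 + 100) = 17.3 V.
With the supply zeroed, Ra and Rb appear in parallel from the tap: R_th = Ra‖Rb = (42.8 × 100)/142.8 = 30.0 kΩ.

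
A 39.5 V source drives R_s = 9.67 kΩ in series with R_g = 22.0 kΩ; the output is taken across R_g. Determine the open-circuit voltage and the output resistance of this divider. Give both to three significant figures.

V_th = 27.4 V, R_th = 6.72 kΩ

V_th is the open-circuit tap voltage: 39.5 × 22.0/(9.67 + 22.0) = 27.4 V.
With the supply zeroed, R_s and R_g appear in parallel from the tap: R_th = R_s‖R_g = (9.67 × 22.0)/31.67 = 6.72 kΩ.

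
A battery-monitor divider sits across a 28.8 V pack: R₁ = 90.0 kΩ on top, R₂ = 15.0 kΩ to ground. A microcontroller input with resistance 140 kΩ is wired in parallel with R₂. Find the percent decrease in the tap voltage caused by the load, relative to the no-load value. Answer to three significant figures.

The divider's output (Thévenin) resistance is R₁‖R₂ = 12.86 kΩ.
Fractional drop under load = R_th/(R_th + R_L) = 12.86 / (12.86 + 140) = 0.08411.
So the output falls by 8.41 %.

8.41 %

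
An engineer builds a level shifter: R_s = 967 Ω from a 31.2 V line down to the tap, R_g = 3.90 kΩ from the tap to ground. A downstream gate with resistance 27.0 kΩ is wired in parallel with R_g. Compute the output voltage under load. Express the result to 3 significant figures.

The load sits in parallel with R_g: R_g‖R_L = (3900 × 27000) / (3900 + 27000) = 3408 Ω.
V_out = 31.2 × 3408 / (967 + 3408) = 31.2 × 3408/4375 = 24.3 V.

V_out ≈ 24.3 V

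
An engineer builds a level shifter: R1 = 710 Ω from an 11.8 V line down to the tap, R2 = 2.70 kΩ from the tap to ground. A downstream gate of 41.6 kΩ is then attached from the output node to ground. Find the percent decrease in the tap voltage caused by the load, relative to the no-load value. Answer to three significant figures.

1.33 %

The divider's output (Thévenin) resistance is R1‖R2 = 562.2 Ω.
Fractional drop under load = R_th/(R_th + R_L) = 562.2 / (562.2 + 41600) = 0.01333.
So the output falls by 1.33 %.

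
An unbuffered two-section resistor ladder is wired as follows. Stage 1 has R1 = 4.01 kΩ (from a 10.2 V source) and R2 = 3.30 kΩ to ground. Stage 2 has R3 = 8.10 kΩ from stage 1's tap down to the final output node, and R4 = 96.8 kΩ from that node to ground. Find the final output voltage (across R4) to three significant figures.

Stage 2 presents R3+R4 = 104.9 kΩ as a load on stage 1's tap.
Stage 1's lower leg becomes R2‖(R3+R4) = 3.199 kΩ, so V_mid = 10.2 × 3.199/7.209 = 4.527 V.
Stage 2 is itself unloaded: V_out = V_mid × R4/(R3+R4) = 4.527 × 96.8/104.9 = 4.18 V.

V_out ≈ 4.18 V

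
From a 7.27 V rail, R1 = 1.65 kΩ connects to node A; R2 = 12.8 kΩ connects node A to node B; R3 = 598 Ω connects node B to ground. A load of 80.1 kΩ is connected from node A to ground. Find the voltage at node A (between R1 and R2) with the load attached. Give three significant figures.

Below node A the series string R2+R3 = 13400 Ω sits in parallel with the 80100 Ω load: 11480 Ω.
V_A = 7.27 × 11480/(1650 + 11480) = 6.36 V.

V ≈ 6.36 V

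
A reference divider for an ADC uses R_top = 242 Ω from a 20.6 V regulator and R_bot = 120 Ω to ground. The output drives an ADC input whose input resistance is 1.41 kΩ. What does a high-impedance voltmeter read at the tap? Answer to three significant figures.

V_out ≈ 6.46 V

The load sits in parallel with R_bot: R_bot‖R_L = (120 × 1410) / (120 + 1410) = 110.6 Ω.
V_out = 20.6 × 110.6 / (242 + 110.6) = 20.6 × 110.6/352.6 = 6.46 V.
(Unloaded it would have been 6.83 V.)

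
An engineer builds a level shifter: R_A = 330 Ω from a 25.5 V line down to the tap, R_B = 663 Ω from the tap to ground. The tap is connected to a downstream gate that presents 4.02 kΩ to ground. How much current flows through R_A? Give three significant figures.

R_B‖R_L = 569.1 Ω, so the source sees R_A + R_B‖R_L = 899.1 Ω.
I = 25.5 V / 899.1 Ω = 28.4 mA.

I ≈ 28.4 mA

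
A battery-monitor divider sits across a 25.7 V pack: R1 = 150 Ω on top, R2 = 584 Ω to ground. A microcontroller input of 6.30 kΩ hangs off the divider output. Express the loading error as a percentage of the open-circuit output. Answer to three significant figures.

1.86 %

The divider's output (Thévenin) resistance is R1‖R2 = 119.3 Ω.
Fractional drop under load = R_th/(R_th + R_L) = 119.3 / (119.3 + 6300) = 0.01859.
So the output falls by 1.86 %.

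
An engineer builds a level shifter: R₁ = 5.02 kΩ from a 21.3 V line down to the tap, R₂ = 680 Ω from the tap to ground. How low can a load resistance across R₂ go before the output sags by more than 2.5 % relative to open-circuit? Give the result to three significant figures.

R_L(min) ≈ 23.4 kΩ

Output resistance R_th = R₁‖R₂ = (5020 × 680)/5700 = 598.9 Ω.
The fractional drop is R_th/(R_th + R_L); requiring this ≤ 0.0250 gives R_L ≥ R_th(1/0.0250 − 1) = 598.9 × 39.00 = 23.4 kΩ.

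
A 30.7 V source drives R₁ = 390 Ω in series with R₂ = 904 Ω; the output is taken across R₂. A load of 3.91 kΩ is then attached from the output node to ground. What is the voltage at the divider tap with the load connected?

V_out ≈ 20.1 V

The load sits in parallel with R₂: R₂‖R_L = (904 × 3910) / (904 + 3910) = 734.2 Ω.
V_out = 30.7 × 734.2 / (390 + 734.2) = 30.7 × 734.2/1124 = 20.1 V.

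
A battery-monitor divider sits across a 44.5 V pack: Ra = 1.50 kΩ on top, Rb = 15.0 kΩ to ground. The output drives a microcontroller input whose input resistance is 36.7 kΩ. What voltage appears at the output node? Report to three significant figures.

The load sits in parallel with Rb: Rb‖R_L = (15.0 × 36.7) / (15.0 + 36.7) = 10.65 kΩ.
V_out = 44.5 × 10.65 / (1.50 + 10.65) = 44.5 × 10.65/12.15 = 39.0 V.
(Unloaded it would have been 40.5 V.)

V_out ≈ 39.0 V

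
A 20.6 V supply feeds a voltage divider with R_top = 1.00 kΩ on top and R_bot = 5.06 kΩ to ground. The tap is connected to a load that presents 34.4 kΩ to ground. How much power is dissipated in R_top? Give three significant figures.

P ≈ 14.5 mW

Total resistance from the source is R_top + (R_bot‖R_L) = 5.411 kΩ, so I = 20.6/5.411 kΩ = 3.807 mA.
P = I²·R_top = (3.807 mA)² × 1.00 kΩ = 14.5 mW.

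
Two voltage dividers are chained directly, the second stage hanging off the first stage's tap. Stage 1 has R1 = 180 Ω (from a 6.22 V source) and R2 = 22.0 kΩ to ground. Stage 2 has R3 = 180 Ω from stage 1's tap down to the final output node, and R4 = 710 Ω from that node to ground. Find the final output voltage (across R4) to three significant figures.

V_out ≈ 4.10 V

Stage 2 presents R3+R4 = 890.0 Ω as a load on stage 1's tap.
Stage 1's lower leg becomes R2‖(R3+R4) = 855.4 Ω, so V_mid = 6.22 × 855.4/1035 = 5.139 V.
Stage 2 is itself unloaded: V_out = V_mid × R4/(R3+R4) = 5.139 × 710/890.0 = 4.10 V.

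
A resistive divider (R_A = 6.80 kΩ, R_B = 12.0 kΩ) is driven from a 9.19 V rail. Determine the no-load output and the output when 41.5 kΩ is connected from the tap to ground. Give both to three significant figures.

Open-circuit: V = 9.19 × 12.0/(6.80 + 12.0) = 5.87 V.
With the load, R_B becomes R_B‖R_L = 9.308 kΩ, so V = 9.19 × 9.308/16.11 = 5.31 V.

Unloaded: 5.87 V; loaded: 5.31 V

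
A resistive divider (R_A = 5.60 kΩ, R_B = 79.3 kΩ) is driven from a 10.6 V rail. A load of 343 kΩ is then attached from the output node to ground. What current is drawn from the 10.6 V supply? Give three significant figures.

R_B‖R_L = 64.41 kΩ, so the source sees R_A + R_B‖R_L = 70.01 kΩ.
I = 10.6 V / 70.01 kΩ = 0.151 mA.

I ≈ 0.151 mA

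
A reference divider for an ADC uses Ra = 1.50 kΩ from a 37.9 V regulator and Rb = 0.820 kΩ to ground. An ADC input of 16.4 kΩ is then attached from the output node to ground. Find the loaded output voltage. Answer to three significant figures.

The load sits in parallel with Rb: Rb‖R_L = (820 × 16400) / (820 + 16400) = 781.0 Ω.
V_out = 37.9 × 781.0 / (1500 + 781.0) = 37.9 × 781.0/2281 = 13.0 V.

V_out ≈ 13.0 V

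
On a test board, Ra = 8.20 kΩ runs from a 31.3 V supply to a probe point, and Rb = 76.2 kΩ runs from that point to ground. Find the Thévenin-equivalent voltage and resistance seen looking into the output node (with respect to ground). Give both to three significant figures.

V_th = 28.3 V, R_th = 7.40 kΩ

V_th is the open-circuit tap voltage: 31.3 × 76.2/(8.20 + 76.2) = 28.3 V.
With the supply zeroed, Ra and Rb appear in parallel from the tap: R_th = Ra‖Rb = (8.20 × 76.2)/84.40 = 7.40 kΩ.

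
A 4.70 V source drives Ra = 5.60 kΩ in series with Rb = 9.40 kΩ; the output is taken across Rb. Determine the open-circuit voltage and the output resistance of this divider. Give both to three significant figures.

V_th = 2.95 V, R_th = 3.51 kΩ

V_th is the open-circuit tap voltage: 4.70 × 9.40/(5.60 + 9.40) = 2.95 V.
With the supply zeroed, Ra and Rb appear in parallel from the tap: R_th = Ra‖Rb = (5.60 × 9.40)/15.00 = 3.51 kΩ.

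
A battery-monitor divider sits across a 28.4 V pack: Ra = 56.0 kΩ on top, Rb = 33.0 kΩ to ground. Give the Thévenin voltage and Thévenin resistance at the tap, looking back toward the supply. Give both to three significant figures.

V_th is the open-circuit tap voltage: 28.4 × 33.0/(56.0 + 33.0) = 10.5 V.
With the supply zeroed, Ra and Rb appear in parallel from the tap: R_th = Ra‖Rb = (56.0 × 33.0)/89.00 = 20.8 kΩ.

V_th = 10.5 V, R_th = 20.8 kΩ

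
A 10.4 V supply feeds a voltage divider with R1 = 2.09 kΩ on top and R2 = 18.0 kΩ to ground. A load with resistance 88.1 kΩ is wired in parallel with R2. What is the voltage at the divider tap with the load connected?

The load sits in parallel with R2: R2‖R_L = (18.0 × 88.1) / (18.0 + 88.1) = 14.95 kΩ.
V_out = 10.4 × 14.95 / (2.09 + 14.95) = 10.4 × 14.95/17.04 = 9.12 V.
(Unloaded it would have been 9.32 V.)

V_out ≈ 9.12 V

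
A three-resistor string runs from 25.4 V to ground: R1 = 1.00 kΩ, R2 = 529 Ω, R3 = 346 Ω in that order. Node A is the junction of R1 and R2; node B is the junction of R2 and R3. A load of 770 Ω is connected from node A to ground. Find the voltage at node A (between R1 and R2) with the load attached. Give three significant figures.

Below node A the series string R2+R3 = 875.0 Ω sits in parallel with the 770 Ω load: 409.6 Ω.
V_A = 25.4 × 409.6/(1000 + 409.6) = 7.38 V.

V ≈ 7.38 V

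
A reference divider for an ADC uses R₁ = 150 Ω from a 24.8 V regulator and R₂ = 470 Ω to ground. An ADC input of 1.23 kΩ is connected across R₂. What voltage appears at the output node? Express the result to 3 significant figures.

V_out ≈ 17.2 V

The load sits in parallel with R₂: R₂‖R_L = (470 × 1230) / (470 + 1230) = 340.1 Ω.
V_out = 24.8 × 340.1 / (150 + 340.1) = 24.8 × 340.1/490.1 = 17.2 V.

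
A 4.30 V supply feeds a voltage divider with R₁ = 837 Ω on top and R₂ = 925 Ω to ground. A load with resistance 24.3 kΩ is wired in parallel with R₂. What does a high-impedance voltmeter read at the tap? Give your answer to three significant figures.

The load sits in parallel with R₂: R₂‖R_L = (925 × 24300) / (925 + 24300) = 891.1 Ω.
V_out = 4.30 × 891.1 / (837 + 891.1) = 4.30 × 891.1/1728 = 2.22 V.

V_out ≈ 2.22 V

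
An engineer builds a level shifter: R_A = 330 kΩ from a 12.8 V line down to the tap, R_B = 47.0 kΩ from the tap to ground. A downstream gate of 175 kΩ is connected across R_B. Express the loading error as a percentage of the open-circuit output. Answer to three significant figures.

The divider's output (Thévenin) resistance is R_A‖R_B = 41.14 kΩ.
Fractional drop under load = R_th/(R_th + R_L) = 41.14 / (41.14 + 175) = 0.1903.
So the output falls by 19.0 %.

19.0 %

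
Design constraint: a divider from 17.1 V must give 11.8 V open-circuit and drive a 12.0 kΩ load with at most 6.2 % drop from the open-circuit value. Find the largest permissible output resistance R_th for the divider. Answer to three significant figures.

R_th ≤ 793 Ω

Loading drop = R_th/(R_th + R_L) ≤ 0.0620, so R_th ≤ R_L · ε/(1−ε) = 12.0 kΩ × 0.0620/0.9380 = 793 Ω.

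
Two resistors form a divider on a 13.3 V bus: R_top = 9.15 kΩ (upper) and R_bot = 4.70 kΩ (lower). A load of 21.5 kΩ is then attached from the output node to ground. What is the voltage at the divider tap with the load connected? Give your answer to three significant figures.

The load sits in parallel with R_bot: R_bot‖R_L = (4.70 × 21.5) / (4.70 + 21.5) = 3.857 kΩ.
V_out = 13.3 × 3.857 / (9.15 + 3.857) = 13.3 × 3.857/13.01 = 3.94 V.

V_out ≈ 3.94 V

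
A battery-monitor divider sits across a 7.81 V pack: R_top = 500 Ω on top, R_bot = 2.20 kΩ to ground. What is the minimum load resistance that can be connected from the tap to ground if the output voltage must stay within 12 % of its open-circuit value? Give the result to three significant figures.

R_L(min) ≈ 2.99 kΩ

Output resistance R_th = R_top‖R_bot = (500 × 2200)/2700 = 407.4 Ω.
The fractional drop is R_th/(R_th + R_L); requiring this ≤ 0.120 gives R_L ≥ R_th(1/0.120 − 1) = 407.4 × 7.333 = 2.99 kΩ.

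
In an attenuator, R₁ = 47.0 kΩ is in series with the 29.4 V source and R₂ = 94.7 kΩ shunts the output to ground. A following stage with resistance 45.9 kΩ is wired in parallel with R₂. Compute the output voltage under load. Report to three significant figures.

The load sits in parallel with R₂: R₂‖R_L = (94.7 × 45.9) / (94.7 + 45.9) = 30.92 kΩ.
V_out = 29.4 × 30.92 / (47.0 + 30.92) = 29.4 × 30.92/77.92 = 11.7 V.

V_out ≈ 11.7 V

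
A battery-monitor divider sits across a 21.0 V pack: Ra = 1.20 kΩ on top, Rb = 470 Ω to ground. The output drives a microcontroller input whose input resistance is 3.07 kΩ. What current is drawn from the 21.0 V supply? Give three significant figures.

I ≈ 13.1 mA

Rb‖R_L = 407.6 Ω, so the source sees Ra + Rb‖R_L = 1608 Ω.
I = 21.0 V / 1608 Ω = 13.1 mA.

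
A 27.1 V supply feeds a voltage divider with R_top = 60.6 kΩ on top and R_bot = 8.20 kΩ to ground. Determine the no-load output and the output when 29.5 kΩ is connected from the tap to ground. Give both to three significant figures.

Unloaded: 3.23 V; loaded: 2.59 V

Open-circuit: V = 27.1 × 8.20/(60.6 + 8.20) = 3.23 V.
With the load, R_bot becomes R_bot‖R_L = 6.416 kΩ, so V = 27.1 × 6.416/67.02 = 2.59 V.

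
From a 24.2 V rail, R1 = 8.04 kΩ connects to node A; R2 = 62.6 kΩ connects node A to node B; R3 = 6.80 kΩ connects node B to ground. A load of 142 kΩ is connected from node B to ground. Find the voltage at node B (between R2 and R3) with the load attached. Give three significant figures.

V ≈ 2.04 V

At node B, R3 is in parallel with the load: R3‖R_L = 6.489 kΩ.
Below node A the resistance is R2 + (R3‖R_L) = 69.09 kΩ, so V_A = 24.2 × 69.09/77.13 = 21.68 V.
Then V_B = V_A × (R3‖R_L)/(R2 + R3‖R_L) = 21.68 × 6.489/69.09 = 2.04 V.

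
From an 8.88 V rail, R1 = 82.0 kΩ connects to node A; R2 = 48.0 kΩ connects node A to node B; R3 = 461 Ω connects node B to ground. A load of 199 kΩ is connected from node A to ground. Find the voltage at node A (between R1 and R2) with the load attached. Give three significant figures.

V ≈ 2.86 V

Below node A the series string R2+R3 = 48460 Ω sits in parallel with the 199000 Ω load: 38970 Ω.
V_A = 8.88 × 38970/(82000 + 38970) = 2.86 V.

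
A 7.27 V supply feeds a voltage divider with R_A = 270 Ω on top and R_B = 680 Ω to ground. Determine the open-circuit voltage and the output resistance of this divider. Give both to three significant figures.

V_th = 5.20 V, R_th = 193 Ω

V_th is the open-circuit tap voltage: 7.27 × 680/(270 + 680) = 5.20 V.
With the supply zeroed, R_A and R_B appear in parallel from the tap: R_th = R_A‖R_B = (270 × 680)/950.0 = 193 Ω.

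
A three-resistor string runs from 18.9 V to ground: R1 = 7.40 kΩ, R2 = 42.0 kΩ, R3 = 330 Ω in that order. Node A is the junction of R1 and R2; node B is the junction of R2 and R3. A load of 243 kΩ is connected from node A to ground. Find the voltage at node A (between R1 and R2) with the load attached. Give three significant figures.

Below node A the series string R2+R3 = 42330 Ω sits in parallel with the 243000 Ω load: 36050 Ω.
V_A = 18.9 × 36050/(7400 + 36050) = 15.7 V.

V ≈ 15.7 V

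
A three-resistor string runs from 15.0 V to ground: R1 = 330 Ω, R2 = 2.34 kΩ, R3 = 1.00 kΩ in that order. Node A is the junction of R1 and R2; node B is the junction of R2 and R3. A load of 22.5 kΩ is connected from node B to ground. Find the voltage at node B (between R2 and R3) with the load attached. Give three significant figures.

At node B, R3 is in parallel with the load: R3‖R_L = 957.4 Ω.
Below node A the resistance is R2 + (R3‖R_L) = 3297 Ω, so V_A = 15.0 × 3297/3627 = 13.64 V.
Then V_B = V_A × (R3‖R_L)/(R2 + R3‖R_L) = 13.64 × 957.4/3297 = 3.96 V.

V ≈ 3.96 V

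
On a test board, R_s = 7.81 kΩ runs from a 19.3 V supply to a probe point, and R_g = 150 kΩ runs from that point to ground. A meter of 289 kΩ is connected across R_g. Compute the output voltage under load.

V_out ≈ 17.9 V

The load sits in parallel with R_g: R_g‖R_L = (150 × 289) / (150 + 289) = 98.75 kΩ.
V_out = 19.3 × 98.75 / (7.81 + 98.75) = 19.3 × 98.75/106.6 = 17.9 V.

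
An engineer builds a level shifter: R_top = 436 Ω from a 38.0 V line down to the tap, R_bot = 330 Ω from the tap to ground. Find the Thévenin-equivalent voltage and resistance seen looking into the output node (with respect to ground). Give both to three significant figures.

V_th = 16.4 V, R_th = 188 Ω

V_th is the open-circuit tap voltage: 38.0 × 330/(436 + 330) = 16.4 V.
With the supply zeroed, R_top and R_bot appear in parallel from the tap: R_th = R_top‖R_bot = (436 × 330)/766.0 = 188 Ω.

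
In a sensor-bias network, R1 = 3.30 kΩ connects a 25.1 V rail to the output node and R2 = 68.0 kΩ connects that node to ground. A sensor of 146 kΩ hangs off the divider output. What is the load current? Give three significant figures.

R2‖R_L = 46.39 kΩ; V_out = 25.1 × 46.39/49.69 = 23.43 V.
I_L = V_out / R_L = 23.43 / 146 kΩ = 0.161 mA.

I_L ≈ 0.161 mA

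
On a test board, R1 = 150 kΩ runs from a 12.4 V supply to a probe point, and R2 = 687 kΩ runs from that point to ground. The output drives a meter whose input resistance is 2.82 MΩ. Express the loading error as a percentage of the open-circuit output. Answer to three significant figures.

The divider's output (Thévenin) resistance is R1‖R2 = 123.1 kΩ.
Fractional drop under load = R_th/(R_th + R_L) = 123.1 / (123.1 + 2820) = 0.04183.
So the output falls by 4.18 %.

4.18 %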